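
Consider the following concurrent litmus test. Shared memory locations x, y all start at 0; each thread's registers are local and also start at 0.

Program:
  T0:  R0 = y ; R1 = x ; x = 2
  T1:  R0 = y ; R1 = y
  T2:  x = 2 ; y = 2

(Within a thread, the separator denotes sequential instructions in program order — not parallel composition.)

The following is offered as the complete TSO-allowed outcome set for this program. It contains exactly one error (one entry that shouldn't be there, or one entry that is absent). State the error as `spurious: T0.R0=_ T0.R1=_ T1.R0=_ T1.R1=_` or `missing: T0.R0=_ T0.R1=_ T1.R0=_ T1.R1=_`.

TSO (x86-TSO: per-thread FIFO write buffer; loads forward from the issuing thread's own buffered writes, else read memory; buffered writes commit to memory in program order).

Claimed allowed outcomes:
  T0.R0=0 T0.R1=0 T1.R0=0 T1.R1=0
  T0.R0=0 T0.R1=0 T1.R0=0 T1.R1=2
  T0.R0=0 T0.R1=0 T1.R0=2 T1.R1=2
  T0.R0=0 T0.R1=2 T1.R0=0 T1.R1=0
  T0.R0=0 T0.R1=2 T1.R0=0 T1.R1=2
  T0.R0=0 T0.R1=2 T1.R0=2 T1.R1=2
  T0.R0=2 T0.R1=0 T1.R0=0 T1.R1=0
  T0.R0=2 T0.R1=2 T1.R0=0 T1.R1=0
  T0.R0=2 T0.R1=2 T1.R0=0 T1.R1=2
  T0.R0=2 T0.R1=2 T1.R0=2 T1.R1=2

outcome vector order: (T0.R0,T0.R1,T1.R0,T1.R1)
TSO: 9 outcomes — {<0 0 0 0>; <0 0 0 2>; <0 0 2 2>; <0 2 0 0>; <0 2 0 2>; <0 2 2 2>; <2 2 0 0>; <2 2 0 2>; <2 2 2 2>}
claimed∖TSO = {<2 0 0 0>}

spurious: T0.R0=2 T0.R1=0 T1.R0=0 T1.R1=0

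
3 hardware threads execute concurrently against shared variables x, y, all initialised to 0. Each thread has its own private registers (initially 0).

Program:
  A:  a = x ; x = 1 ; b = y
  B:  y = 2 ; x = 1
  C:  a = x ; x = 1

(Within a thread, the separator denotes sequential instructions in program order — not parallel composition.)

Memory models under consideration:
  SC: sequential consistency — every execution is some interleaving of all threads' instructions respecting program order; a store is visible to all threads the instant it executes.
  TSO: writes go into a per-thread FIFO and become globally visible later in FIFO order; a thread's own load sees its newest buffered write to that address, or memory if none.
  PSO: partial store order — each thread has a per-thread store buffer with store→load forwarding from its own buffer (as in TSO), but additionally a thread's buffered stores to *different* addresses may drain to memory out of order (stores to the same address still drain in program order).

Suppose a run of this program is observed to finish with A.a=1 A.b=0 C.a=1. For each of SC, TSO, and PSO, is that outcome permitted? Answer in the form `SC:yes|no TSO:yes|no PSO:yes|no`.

SC:no TSO:no PSO:yes

outcome vector order: (A.a,A.b,C.a)
SC (7): <0 0 0>, <0 0 1>, <0 2 0>, <0 2 1>, <1 0 0>, <1 2 0>, <1 2 1>
TSO (7): <0 0 0>, <0 0 1>, <0 2 0>, <0 2 1>, <1 0 0>, <1 2 0>, <1 2 1>
PSO (8): <0 0 0>, <0 0 1>, <0 2 0>, <0 2 1>, <1 0 0>, <1 0 1>, <1 2 0>, <1 2 1>
target <1 0 1> ∈ {PSO}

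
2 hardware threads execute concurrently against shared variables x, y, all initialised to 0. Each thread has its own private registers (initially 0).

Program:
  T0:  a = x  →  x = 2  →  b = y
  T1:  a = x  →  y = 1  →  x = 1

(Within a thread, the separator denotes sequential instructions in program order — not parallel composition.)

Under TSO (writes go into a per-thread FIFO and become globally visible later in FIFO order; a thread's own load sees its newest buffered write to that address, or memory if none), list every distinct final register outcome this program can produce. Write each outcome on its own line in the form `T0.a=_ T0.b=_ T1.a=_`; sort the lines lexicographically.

outcome vector order: (T0.a,T0.b,T1.a)
|TSO outcomes| = 5

T0.a=0 T0.b=0 T1.a=0
T0.a=0 T0.b=0 T1.a=2
T0.a=0 T0.b=1 T1.a=0
T0.a=0 T0.b=1 T1.a=2
T0.a=1 T0.b=1 T1.a=0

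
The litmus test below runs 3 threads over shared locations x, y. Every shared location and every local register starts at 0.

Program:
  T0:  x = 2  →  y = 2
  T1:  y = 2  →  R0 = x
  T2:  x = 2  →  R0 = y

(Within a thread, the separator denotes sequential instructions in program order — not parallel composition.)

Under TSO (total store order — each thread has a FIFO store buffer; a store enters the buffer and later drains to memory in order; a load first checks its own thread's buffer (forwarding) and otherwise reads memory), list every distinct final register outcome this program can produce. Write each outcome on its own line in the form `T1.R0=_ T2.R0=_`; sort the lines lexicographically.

T1.R0=0 T2.R0=0
T1.R0=0 T2.R0=2
T1.R0=2 T2.R0=0
T1.R0=2 T2.R0=2

outcome vector order: (T1.R0,T2.R0)
|TSO outcomes| = 4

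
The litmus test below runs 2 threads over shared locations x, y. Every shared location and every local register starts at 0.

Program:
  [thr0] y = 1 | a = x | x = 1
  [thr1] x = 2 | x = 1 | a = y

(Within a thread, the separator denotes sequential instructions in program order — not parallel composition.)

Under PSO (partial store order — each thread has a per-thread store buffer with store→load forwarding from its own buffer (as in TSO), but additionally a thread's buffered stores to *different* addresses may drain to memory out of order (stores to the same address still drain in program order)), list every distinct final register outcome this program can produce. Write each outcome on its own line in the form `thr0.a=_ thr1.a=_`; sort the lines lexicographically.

thr0.a=0 thr1.a=0
thr0.a=0 thr1.a=1
thr0.a=1 thr1.a=0
thr0.a=1 thr1.a=1
thr0.a=2 thr1.a=0
thr0.a=2 thr1.a=1

outcome vector order: (thr0.a,thr1.a)
|PSO outcomes| = 6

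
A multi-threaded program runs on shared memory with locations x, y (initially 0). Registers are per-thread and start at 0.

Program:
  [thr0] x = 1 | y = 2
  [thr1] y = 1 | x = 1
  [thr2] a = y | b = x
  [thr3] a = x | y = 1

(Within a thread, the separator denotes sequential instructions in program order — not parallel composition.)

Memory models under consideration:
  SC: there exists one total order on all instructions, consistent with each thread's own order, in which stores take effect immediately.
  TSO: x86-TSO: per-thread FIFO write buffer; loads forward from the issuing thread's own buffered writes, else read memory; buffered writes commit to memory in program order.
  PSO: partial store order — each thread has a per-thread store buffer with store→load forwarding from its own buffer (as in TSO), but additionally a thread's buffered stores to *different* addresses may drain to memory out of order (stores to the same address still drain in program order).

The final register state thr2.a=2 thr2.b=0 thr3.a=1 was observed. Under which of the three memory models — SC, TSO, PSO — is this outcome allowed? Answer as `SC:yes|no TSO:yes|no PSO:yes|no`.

SC:no TSO:no PSO:yes

outcome vector order: (thr2.a,thr2.b,thr3.a)
under SC → (0,0,0); (0,0,1); (0,1,0); (0,1,1); (1,0,0); (1,0,1); (1,1,0); (1,1,1); (2,1,0); (2,1,1)
under TSO → (0,0,0); (0,0,1); (0,1,0); (0,1,1); (1,0,0); (1,0,1); (1,1,0); (1,1,1); (2,1,0); (2,1,1)
under PSO → (0,0,0); (0,0,1); (0,1,0); (0,1,1); (1,0,0); (1,0,1); (1,1,0); (1,1,1); (2,0,0); (2,0,1); (2,1,0); (2,1,1)
target (2,0,1) ∈ {PSO}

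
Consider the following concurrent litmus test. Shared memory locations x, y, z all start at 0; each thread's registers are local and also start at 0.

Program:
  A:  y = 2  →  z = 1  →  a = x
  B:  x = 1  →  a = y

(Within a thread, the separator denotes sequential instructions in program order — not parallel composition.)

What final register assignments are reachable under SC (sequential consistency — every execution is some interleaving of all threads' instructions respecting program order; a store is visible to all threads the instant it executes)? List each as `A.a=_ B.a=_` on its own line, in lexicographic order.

A.a=0 B.a=2
A.a=1 B.a=0
A.a=1 B.a=2

outcome vector order: (A.a,B.a)
|SC outcomes| = 3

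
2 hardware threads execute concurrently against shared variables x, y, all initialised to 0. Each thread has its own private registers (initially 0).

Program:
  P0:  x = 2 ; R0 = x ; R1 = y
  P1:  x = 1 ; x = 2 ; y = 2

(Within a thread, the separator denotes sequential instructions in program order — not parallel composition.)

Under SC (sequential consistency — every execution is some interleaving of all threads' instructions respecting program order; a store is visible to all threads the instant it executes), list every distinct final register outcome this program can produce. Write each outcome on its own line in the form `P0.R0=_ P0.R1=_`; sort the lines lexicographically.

P0.R0=1 P0.R1=0
P0.R0=1 P0.R1=2
P0.R0=2 P0.R1=0
P0.R0=2 P0.R1=2

outcome vector order: (P0.R0,P0.R1)
|SC outcomes| = 4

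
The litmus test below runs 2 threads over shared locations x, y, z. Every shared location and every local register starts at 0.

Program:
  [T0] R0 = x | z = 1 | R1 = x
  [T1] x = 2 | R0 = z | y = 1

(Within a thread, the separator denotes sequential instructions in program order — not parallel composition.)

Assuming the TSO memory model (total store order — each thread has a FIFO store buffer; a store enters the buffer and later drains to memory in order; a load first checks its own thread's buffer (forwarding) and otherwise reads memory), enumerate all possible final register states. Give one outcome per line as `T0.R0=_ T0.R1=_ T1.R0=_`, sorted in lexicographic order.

T0.R0=0 T0.R1=0 T1.R0=0
T0.R0=0 T0.R1=0 T1.R0=1
T0.R0=0 T0.R1=2 T1.R0=0
T0.R0=0 T0.R1=2 T1.R0=1
T0.R0=2 T0.R1=2 T1.R0=0
T0.R0=2 T0.R1=2 T1.R0=1

outcome vector order: (T0.R0,T0.R1,T1.R0)
|TSO outcomes| = 6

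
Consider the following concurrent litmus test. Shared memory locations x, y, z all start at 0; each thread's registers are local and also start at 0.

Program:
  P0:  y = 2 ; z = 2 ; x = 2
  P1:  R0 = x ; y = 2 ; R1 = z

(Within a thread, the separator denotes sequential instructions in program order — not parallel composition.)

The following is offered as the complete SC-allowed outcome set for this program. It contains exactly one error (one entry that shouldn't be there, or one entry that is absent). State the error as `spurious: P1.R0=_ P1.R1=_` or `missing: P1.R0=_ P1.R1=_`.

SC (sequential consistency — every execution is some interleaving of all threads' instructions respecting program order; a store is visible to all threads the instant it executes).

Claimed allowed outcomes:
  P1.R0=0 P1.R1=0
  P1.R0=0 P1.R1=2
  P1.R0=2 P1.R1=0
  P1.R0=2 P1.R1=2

spurious: P1.R0=2 P1.R1=0

outcome vector order: (P1.R0,P1.R1)
under SC → (0,0); (0,2); (2,2)
claimed∖SC = {(2,0)}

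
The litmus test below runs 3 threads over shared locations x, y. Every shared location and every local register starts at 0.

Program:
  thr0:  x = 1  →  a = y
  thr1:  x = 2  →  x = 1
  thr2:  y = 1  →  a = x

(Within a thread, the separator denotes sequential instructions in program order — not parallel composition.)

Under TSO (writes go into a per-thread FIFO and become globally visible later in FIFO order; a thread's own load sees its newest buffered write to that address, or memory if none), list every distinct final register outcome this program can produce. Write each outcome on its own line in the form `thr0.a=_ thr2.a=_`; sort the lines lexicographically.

thr0.a=0 thr2.a=0
thr0.a=0 thr2.a=1
thr0.a=0 thr2.a=2
thr0.a=1 thr2.a=0
thr0.a=1 thr2.a=1
thr0.a=1 thr2.a=2

outcome vector order: (thr0.a,thr2.a)
|TSO outcomes| = 6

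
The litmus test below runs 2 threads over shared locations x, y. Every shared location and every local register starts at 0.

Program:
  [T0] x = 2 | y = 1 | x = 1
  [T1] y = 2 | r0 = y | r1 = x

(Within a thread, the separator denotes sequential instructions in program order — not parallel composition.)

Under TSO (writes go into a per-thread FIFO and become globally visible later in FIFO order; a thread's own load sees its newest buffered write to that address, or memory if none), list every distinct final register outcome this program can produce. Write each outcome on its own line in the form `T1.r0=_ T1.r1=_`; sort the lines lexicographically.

T1.r0=1 T1.r1=1
T1.r0=1 T1.r1=2
T1.r0=2 T1.r1=0
T1.r0=2 T1.r1=1
T1.r0=2 T1.r1=2

outcome vector order: (T1.r0,T1.r1)
|TSO outcomes| = 5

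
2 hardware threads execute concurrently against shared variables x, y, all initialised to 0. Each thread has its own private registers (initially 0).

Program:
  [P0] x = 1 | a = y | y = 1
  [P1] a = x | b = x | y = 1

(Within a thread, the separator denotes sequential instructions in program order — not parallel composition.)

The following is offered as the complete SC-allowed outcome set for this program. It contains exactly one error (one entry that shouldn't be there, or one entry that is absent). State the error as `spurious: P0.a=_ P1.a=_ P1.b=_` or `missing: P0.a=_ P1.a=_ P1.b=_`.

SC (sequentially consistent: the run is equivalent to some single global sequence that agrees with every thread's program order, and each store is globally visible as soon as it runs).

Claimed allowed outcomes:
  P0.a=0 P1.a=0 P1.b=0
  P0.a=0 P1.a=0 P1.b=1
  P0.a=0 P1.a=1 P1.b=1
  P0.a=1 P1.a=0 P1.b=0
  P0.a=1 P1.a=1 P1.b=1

outcome vector order: (P0.a,P1.a,P1.b)
[SC] allowed = {0/0/0, 0/0/1, 0/1/1, 1/0/0, 1/0/1, 1/1/1}
SC∖claimed = {1/0/1}

missing: P0.a=1 P1.a=0 P1.b=1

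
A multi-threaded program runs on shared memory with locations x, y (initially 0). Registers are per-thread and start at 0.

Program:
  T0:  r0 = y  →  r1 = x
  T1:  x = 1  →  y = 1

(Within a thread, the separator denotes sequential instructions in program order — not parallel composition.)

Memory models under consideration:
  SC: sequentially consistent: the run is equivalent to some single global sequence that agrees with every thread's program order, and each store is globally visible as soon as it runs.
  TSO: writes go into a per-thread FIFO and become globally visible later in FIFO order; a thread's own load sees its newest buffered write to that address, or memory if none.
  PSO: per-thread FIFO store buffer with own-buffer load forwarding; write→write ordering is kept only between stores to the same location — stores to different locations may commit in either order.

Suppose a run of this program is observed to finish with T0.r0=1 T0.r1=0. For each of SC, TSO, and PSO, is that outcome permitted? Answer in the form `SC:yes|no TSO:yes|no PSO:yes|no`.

SC:no TSO:no PSO:yes

outcome vector order: (T0.r0,T0.r1)
SC (3): <0 0>, <0 1>, <1 1>
TSO (3): <0 0>, <0 1>, <1 1>
PSO (4): <0 0>, <0 1>, <1 0>, <1 1>
target <1 0> ∈ {PSO}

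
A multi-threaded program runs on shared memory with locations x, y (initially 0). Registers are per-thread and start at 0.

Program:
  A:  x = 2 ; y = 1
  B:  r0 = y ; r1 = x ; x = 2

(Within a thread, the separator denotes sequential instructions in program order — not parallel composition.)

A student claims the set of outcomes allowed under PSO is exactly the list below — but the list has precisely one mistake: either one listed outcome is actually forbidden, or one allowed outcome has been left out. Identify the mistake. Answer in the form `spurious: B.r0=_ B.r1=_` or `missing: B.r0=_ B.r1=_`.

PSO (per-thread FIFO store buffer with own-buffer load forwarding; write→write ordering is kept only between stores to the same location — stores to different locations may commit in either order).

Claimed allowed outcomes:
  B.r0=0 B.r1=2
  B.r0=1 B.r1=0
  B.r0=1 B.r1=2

missing: B.r0=0 B.r1=0

outcome vector order: (B.r0,B.r1)
PSO (4): 00, 02, 10, 12
PSO∖claimed = {00}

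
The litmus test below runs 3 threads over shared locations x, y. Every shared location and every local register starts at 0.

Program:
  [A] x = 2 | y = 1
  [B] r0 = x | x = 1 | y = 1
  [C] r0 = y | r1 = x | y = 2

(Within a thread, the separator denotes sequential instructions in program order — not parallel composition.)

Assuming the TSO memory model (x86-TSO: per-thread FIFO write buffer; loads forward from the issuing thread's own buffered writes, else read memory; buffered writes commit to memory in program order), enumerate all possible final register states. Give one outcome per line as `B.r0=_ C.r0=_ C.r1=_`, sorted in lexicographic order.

B.r0=0 C.r0=0 C.r1=0
B.r0=0 C.r0=0 C.r1=1
B.r0=0 C.r0=0 C.r1=2
B.r0=0 C.r0=1 C.r1=1
B.r0=0 C.r0=1 C.r1=2
B.r0=2 C.r0=0 C.r1=0
B.r0=2 C.r0=0 C.r1=1
B.r0=2 C.r0=0 C.r1=2
B.r0=2 C.r0=1 C.r1=1
B.r0=2 C.r0=1 C.r1=2

outcome vector order: (B.r0,C.r0,C.r1)
|TSO outcomes| = 10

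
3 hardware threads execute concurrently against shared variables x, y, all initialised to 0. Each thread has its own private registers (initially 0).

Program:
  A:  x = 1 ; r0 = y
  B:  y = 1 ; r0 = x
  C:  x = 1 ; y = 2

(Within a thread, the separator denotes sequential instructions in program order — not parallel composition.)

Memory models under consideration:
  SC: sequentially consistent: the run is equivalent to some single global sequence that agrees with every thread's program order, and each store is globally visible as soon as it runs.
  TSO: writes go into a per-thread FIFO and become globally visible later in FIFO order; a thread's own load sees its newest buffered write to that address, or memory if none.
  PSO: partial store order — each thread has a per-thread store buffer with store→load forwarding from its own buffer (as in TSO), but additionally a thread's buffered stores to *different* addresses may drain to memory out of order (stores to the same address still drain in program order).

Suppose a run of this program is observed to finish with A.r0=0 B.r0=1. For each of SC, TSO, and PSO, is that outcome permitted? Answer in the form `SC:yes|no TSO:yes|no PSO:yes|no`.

SC:yes TSO:yes PSO:yes

outcome vector order: (A.r0,B.r0)
SC (5): <0 1> <1 0> <1 1> <2 0> <2 1>
TSO (6): <0 0> <0 1> <1 0> <1 1> <2 0> <2 1>
PSO (6): <0 0> <0 1> <1 0> <1 1> <2 0> <2 1>
target <0 1> ∈ {SC,TSO,PSO}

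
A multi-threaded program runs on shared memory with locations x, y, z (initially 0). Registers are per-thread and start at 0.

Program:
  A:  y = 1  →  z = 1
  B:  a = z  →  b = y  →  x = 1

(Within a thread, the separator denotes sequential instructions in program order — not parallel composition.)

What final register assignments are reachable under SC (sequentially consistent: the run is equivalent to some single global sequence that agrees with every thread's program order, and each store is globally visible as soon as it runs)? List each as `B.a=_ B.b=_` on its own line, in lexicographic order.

outcome vector order: (B.a,B.b)
|SC outcomes| = 3

B.a=0 B.b=0
B.a=0 B.b=1
B.a=1 B.b=1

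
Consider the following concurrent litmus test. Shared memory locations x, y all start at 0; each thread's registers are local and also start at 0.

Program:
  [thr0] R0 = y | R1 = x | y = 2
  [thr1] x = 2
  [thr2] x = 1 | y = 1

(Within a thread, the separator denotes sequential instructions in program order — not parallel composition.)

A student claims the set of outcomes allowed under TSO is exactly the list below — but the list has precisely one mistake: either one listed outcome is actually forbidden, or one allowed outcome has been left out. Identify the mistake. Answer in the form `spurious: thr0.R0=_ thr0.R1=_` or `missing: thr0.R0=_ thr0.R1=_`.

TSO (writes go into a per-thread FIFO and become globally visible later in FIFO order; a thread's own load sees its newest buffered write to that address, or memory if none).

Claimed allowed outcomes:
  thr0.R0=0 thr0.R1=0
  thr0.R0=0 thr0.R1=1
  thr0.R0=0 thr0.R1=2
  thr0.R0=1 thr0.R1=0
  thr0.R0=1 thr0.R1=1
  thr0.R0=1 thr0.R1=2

spurious: thr0.R0=1 thr0.R1=0

outcome vector order: (thr0.R0,thr0.R1)
TSO: 5 outcomes — {0/0 0/1 0/2 1/1 1/2}
claimed∖TSO = {1/0}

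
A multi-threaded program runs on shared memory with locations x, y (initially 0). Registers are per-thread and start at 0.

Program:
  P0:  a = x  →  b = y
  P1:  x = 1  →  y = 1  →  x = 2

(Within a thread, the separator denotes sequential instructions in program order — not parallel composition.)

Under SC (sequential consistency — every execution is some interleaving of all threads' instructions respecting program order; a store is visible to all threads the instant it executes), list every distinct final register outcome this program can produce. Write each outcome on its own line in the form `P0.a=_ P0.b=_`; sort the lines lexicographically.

outcome vector order: (P0.a,P0.b)
|SC outcomes| = 5

P0.a=0 P0.b=0
P0.a=0 P0.b=1
P0.a=1 P0.b=0
P0.a=1 P0.b=1
P0.a=2 P0.b=1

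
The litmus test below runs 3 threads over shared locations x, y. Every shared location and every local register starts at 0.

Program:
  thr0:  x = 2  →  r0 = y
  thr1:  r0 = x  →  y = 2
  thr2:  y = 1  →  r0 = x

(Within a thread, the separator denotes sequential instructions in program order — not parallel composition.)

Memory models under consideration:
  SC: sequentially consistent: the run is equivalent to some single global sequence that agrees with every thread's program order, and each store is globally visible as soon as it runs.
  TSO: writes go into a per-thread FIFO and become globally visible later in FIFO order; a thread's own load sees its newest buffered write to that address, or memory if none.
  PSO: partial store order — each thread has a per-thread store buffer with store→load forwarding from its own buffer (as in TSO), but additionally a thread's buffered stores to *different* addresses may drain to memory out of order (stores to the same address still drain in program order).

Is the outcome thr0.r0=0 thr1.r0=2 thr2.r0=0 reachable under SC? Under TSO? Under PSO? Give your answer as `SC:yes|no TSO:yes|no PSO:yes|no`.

SC:no TSO:yes PSO:yes

outcome vector order: (thr0.r0,thr1.r0,thr2.r0)
SC: 10 outcomes — {002 022 100 102 120 122 200 202 220 222}
TSO: 12 outcomes — {000 002 020 022 100 102 120 122 200 202 220 222}
PSO: 12 outcomes — {000 002 020 022 100 102 120 122 200 202 220 222}
target 020 ∈ {TSO,PSO}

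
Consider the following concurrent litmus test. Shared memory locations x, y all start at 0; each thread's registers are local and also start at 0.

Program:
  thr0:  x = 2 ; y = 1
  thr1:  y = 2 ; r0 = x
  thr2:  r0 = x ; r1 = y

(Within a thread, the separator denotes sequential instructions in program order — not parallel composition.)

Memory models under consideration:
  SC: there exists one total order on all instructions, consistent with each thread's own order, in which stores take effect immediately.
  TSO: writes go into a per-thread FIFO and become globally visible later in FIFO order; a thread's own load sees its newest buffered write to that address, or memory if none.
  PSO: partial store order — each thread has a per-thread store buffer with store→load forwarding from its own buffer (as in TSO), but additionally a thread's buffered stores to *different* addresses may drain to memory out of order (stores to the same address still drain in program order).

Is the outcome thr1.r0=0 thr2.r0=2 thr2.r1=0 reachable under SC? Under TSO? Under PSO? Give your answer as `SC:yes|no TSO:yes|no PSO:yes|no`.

SC:no TSO:yes PSO:yes

outcome vector order: (thr1.r0,thr2.r0,thr2.r1)
SC: 11 outcomes — {0/0/0 0/0/1 0/0/2 0/2/1 0/2/2 2/0/0 2/0/1 2/0/2 2/2/0 2/2/1 2/2/2}
TSO: 12 outcomes — {0/0/0 0/0/1 0/0/2 0/2/0 0/2/1 0/2/2 2/0/0 2/0/1 2/0/2 2/2/0 2/2/1 2/2/2}
PSO: 12 outcomes — {0/0/0 0/0/1 0/0/2 0/2/0 0/2/1 0/2/2 2/0/0 2/0/1 2/0/2 2/2/0 2/2/1 2/2/2}
target 0/2/0 ∈ {TSO,PSO}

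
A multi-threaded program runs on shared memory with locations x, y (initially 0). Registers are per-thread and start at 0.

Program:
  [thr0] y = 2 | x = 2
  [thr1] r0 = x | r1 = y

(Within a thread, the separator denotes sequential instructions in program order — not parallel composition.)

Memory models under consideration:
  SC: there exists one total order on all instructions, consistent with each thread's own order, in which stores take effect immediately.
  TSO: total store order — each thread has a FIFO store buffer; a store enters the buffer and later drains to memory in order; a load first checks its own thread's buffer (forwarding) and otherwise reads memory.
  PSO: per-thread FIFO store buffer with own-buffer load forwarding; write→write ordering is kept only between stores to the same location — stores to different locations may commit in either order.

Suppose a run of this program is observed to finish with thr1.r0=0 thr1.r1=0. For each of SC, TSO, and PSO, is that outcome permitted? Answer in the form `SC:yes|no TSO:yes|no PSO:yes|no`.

SC:yes TSO:yes PSO:yes

outcome vector order: (thr1.r0,thr1.r1)
under SC → 0/0 0/2 2/2
under TSO → 0/0 0/2 2/2
under PSO → 0/0 0/2 2/0 2/2
target 0/0 ∈ {SC,TSO,PSO}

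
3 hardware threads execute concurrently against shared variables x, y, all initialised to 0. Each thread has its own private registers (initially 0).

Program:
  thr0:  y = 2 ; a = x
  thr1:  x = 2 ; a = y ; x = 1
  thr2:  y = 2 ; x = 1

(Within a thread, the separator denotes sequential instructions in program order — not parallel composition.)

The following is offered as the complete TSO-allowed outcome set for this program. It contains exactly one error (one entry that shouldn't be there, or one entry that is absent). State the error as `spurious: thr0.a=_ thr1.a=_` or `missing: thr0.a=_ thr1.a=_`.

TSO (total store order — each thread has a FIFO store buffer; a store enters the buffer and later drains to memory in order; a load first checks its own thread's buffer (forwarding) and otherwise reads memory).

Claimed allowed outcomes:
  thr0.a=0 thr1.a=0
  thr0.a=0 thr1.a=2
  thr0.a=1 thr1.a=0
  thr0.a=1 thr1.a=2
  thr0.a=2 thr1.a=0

missing: thr0.a=2 thr1.a=2

outcome vector order: (thr0.a,thr1.a)
under TSO → (0,0) (0,2) (1,0) (1,2) (2,0) (2,2)
TSO∖claimed = {(2,2)}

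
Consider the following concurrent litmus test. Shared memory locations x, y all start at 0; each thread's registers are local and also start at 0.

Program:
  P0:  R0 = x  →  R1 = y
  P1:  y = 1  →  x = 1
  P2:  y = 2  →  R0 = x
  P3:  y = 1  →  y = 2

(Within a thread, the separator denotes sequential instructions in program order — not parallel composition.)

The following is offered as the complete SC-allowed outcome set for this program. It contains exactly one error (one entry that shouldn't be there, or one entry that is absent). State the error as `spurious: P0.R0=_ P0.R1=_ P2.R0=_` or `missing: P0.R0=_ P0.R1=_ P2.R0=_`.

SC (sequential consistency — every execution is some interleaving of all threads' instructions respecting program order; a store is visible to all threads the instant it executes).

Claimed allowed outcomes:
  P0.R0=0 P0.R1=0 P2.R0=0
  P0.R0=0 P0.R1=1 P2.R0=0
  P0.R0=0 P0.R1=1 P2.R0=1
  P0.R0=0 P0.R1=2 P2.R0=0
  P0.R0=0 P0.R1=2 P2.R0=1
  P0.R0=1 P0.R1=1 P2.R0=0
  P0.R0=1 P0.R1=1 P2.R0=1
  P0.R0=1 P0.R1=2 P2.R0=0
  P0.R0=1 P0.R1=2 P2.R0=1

outcome vector order: (P0.R0,P0.R1,P2.R0)
SC: 10 outcomes — {0/0/0 0/0/1 0/1/0 0/1/1 0/2/0 0/2/1 1/1/0 1/1/1 1/2/0 1/2/1}
SC∖claimed = {0/0/1}

missing: P0.R0=0 P0.R1=0 P2.R0=1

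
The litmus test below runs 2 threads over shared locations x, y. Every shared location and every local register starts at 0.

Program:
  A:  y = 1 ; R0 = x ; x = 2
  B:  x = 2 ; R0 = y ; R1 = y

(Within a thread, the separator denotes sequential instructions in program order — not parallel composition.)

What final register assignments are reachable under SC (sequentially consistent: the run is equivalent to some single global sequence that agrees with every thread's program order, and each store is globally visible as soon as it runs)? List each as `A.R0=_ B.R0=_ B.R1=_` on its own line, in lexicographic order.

A.R0=0 B.R0=1 B.R1=1
A.R0=2 B.R0=0 B.R1=0
A.R0=2 B.R0=0 B.R1=1
A.R0=2 B.R0=1 B.R1=1

outcome vector order: (A.R0,B.R0,B.R1)
|SC outcomes| = 4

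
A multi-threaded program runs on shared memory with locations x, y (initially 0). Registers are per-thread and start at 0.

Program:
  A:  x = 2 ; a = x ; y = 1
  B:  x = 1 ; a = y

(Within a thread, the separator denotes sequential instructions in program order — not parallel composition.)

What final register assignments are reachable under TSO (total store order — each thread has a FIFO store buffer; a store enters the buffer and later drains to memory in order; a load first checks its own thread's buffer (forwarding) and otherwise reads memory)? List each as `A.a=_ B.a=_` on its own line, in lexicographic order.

outcome vector order: (A.a,B.a)
|TSO outcomes| = 4

A.a=1 B.a=0
A.a=1 B.a=1
A.a=2 B.a=0
A.a=2 B.a=1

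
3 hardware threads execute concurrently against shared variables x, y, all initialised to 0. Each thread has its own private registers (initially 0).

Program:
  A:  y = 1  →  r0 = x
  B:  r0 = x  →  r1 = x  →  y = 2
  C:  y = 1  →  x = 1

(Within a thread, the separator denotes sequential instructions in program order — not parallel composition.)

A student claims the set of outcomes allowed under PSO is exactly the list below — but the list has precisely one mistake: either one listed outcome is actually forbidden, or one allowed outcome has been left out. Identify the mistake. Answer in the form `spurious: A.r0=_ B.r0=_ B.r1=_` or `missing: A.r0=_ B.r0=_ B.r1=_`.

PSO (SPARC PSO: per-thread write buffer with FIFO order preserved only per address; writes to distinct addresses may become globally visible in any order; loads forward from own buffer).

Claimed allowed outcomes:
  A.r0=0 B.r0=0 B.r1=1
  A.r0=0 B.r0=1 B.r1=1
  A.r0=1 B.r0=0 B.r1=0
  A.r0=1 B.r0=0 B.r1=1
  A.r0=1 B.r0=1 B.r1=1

missing: A.r0=0 B.r0=0 B.r1=0

outcome vector order: (A.r0,B.r0,B.r1)
[PSO] allowed = {<0 0 0> <0 0 1> <0 1 1> <1 0 0> <1 0 1> <1 1 1>}
PSO∖claimed = {<0 0 0>}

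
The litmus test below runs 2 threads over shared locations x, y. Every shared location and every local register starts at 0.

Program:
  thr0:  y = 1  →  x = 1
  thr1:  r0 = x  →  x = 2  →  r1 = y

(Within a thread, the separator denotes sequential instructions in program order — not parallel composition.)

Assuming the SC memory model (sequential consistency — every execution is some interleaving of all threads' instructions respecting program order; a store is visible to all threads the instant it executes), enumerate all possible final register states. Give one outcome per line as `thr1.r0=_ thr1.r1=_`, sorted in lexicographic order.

outcome vector order: (thr1.r0,thr1.r1)
|SC outcomes| = 3

thr1.r0=0 thr1.r1=0
thr1.r0=0 thr1.r1=1
thr1.r0=1 thr1.r1=1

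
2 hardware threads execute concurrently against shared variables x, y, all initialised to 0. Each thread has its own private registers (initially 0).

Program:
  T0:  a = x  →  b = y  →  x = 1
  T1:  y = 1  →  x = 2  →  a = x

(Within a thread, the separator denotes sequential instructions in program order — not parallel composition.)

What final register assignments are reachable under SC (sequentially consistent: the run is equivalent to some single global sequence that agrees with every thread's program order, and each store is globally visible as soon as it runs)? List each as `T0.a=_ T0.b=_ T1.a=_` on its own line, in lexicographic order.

T0.a=0 T0.b=0 T1.a=1
T0.a=0 T0.b=0 T1.a=2
T0.a=0 T0.b=1 T1.a=1
T0.a=0 T0.b=1 T1.a=2
T0.a=2 T0.b=1 T1.a=1
T0.a=2 T0.b=1 T1.a=2

outcome vector order: (T0.a,T0.b,T1.a)
|SC outcomes| = 6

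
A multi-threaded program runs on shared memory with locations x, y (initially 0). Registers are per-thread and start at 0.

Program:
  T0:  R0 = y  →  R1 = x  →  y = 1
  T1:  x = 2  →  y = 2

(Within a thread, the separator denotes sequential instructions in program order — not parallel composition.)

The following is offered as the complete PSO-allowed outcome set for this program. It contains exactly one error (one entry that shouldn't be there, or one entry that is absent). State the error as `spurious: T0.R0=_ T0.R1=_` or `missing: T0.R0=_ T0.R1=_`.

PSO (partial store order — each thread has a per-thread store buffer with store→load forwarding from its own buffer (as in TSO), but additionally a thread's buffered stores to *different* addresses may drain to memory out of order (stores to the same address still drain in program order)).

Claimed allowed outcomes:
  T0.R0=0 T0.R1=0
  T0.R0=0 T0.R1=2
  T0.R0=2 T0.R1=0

missing: T0.R0=2 T0.R1=2

outcome vector order: (T0.R0,T0.R1)
PSO (4): 00 02 20 22
PSO∖claimed = {22}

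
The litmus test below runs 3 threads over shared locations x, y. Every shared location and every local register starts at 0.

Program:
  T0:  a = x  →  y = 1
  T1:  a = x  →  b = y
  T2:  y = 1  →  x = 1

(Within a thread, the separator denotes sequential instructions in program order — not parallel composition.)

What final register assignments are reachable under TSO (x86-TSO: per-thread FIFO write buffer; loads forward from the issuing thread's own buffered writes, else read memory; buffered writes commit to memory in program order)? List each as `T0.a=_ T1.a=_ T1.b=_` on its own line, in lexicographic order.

outcome vector order: (T0.a,T1.a,T1.b)
|TSO outcomes| = 6

T0.a=0 T1.a=0 T1.b=0
T0.a=0 T1.a=0 T1.b=1
T0.a=0 T1.a=1 T1.b=1
T0.a=1 T1.a=0 T1.b=0
T0.a=1 T1.a=0 T1.b=1
T0.a=1 T1.a=1 T1.b=1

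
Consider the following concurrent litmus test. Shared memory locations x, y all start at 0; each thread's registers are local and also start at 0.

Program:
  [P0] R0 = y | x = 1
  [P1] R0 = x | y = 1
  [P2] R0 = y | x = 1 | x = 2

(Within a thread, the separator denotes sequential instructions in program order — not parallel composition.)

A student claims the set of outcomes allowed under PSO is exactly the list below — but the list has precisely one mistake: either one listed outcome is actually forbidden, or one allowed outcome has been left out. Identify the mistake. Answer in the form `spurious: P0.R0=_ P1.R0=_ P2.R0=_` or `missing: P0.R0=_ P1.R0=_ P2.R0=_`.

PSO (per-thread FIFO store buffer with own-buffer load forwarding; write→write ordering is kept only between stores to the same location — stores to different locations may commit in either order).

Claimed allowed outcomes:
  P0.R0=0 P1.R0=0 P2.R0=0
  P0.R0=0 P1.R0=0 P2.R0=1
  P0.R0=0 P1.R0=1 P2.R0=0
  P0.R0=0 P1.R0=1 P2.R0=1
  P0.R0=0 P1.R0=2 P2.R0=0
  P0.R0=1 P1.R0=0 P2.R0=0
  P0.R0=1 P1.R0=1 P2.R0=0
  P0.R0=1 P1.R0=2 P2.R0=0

missing: P0.R0=1 P1.R0=0 P2.R0=1

outcome vector order: (P0.R0,P1.R0,P2.R0)
PSO (9): 000 001 010 011 020 100 101 110 120
PSO∖claimed = {101}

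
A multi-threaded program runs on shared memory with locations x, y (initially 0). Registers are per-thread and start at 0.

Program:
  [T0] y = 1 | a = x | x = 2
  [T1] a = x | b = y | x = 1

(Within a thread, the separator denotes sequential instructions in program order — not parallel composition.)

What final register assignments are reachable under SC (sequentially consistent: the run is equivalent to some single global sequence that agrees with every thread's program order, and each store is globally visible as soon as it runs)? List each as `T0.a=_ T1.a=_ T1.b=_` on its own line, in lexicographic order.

T0.a=0 T1.a=0 T1.b=0
T0.a=0 T1.a=0 T1.b=1
T0.a=0 T1.a=2 T1.b=1
T0.a=1 T1.a=0 T1.b=0
T0.a=1 T1.a=0 T1.b=1

outcome vector order: (T0.a,T1.a,T1.b)
|SC outcomes| = 5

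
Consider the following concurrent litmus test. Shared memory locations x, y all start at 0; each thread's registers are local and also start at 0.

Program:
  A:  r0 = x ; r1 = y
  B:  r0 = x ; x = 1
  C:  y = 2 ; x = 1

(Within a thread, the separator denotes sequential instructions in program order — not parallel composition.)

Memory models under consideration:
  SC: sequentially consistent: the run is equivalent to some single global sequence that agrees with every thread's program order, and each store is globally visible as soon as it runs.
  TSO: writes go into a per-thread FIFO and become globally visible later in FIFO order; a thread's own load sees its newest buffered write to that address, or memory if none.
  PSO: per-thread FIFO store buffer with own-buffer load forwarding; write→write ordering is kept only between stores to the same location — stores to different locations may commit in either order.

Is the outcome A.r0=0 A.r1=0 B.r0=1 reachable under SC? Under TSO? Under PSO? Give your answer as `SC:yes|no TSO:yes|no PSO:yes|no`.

SC:yes TSO:yes PSO:yes

outcome vector order: (A.r0,A.r1,B.r0)
SC: 7 outcomes — {0/0/0; 0/0/1; 0/2/0; 0/2/1; 1/0/0; 1/2/0; 1/2/1}
TSO: 7 outcomes — {0/0/0; 0/0/1; 0/2/0; 0/2/1; 1/0/0; 1/2/0; 1/2/1}
PSO: 8 outcomes — {0/0/0; 0/0/1; 0/2/0; 0/2/1; 1/0/0; 1/0/1; 1/2/0; 1/2/1}
target 0/0/1 ∈ {SC,TSO,PSO}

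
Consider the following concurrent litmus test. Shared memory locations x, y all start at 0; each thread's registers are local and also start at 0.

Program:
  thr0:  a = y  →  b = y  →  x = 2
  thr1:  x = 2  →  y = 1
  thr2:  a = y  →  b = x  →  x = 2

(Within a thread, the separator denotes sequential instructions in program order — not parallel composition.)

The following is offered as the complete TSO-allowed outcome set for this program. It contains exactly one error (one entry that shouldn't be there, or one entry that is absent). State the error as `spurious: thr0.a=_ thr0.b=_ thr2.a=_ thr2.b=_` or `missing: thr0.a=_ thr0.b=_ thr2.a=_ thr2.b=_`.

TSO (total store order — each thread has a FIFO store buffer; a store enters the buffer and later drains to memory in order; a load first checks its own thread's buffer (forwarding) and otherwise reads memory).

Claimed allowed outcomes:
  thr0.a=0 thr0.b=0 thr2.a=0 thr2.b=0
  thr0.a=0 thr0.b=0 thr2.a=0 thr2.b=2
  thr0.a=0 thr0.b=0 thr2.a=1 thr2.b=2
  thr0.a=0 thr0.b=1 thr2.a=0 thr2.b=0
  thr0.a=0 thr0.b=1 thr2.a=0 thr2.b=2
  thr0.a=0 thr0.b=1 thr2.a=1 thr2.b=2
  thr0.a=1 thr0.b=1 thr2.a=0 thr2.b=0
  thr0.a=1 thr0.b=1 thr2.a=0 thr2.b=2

missing: thr0.a=1 thr0.b=1 thr2.a=1 thr2.b=2

outcome vector order: (thr0.a,thr0.b,thr2.a,thr2.b)
TSO (9): 0000 0002 0012 0100 0102 0112 1100 1102 1112
TSO∖claimed = {1112}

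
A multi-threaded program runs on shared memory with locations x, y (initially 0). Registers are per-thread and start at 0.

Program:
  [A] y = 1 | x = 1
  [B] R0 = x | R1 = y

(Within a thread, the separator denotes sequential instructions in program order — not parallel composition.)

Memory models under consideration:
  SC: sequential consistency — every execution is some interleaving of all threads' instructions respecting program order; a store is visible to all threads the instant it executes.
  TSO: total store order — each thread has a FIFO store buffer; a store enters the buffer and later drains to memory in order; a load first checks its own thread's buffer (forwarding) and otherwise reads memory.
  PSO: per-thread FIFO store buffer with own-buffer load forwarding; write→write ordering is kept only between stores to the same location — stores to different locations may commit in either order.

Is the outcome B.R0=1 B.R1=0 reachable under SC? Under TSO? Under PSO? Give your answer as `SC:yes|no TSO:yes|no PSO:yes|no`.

outcome vector order: (B.R0,B.R1)
SC: 3 outcomes — {00; 01; 11}
TSO: 3 outcomes — {00; 01; 11}
PSO: 4 outcomes — {00; 01; 10; 11}
target 10 ∈ {PSO}

SC:no TSO:no PSO:yes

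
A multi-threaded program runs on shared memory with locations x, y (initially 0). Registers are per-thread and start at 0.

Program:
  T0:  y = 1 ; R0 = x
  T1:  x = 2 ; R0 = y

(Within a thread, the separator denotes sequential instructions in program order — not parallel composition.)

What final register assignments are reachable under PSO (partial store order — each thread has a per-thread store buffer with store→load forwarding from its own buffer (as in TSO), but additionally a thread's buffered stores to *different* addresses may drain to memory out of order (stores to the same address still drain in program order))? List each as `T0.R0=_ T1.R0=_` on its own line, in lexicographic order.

outcome vector order: (T0.R0,T1.R0)
|PSO outcomes| = 4

T0.R0=0 T1.R0=0
T0.R0=0 T1.R0=1
T0.R0=2 T1.R0=0
T0.R0=2 T1.R0=1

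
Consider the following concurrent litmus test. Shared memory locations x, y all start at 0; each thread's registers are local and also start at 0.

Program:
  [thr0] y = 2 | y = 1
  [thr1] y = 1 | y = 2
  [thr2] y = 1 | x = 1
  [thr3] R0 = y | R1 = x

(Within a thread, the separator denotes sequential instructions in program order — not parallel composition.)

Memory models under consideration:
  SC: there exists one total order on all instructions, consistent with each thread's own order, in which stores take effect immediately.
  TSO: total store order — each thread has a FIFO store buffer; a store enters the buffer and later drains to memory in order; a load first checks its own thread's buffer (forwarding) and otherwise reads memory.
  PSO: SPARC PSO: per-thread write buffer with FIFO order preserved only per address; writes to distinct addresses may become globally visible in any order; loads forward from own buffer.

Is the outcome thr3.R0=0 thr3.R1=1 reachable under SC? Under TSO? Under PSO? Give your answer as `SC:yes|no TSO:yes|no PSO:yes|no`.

SC:yes TSO:yes PSO:yes

outcome vector order: (thr3.R0,thr3.R1)
SC (6): 00, 01, 10, 11, 20, 21
TSO (6): 00, 01, 10, 11, 20, 21
PSO (6): 00, 01, 10, 11, 20, 21
target 01 ∈ {SC,TSO,PSO}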